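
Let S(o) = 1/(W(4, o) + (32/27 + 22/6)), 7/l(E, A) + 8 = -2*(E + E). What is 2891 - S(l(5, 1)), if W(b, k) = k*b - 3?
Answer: 66466/23 ≈ 2889.8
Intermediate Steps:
l(E, A) = 7/(-8 - 4*E) (l(E, A) = 7/(-8 - 2*(E + E)) = 7/(-8 - 4*E))
W(b, k) = -3 + b*k (W(b, k) = b*k - 3 = -3 + b*k)
S(o) = 1/(50/27 + 4*o) (S(o) = 1/((-3 + 4*o) + (32/27 + 22/6)) = 1/((-3 + 4*o) + (32*(1/27) + 22*(⅙))) = 1/((-3 + 4*o) + (32/27 + 11/3)) = 1/((-3 + 4*o) + 131/27) = 1/(50/27 + 4*o))
2891 - S(l(5, 1)) = 2891 - 27/(2*(25 + 54*(-7/(8 + 4*5)))) = 2891 - 27/(2*(25 + 54*(-7/(8 + 20)))) = 2891 - 27/(2*(25 + 54*(-7/28))) = 2891 - 27/(2*(25 + 54*(-7*1/28))) = 2891 - 27/(2*(25 + 54*(-¼))) = 2891 - 27/(2*(25 - 27/2)) = 2891 - 27/(2*23/2) = 2891 - 27*2/(2*23) = 2891 - 1*27/23 = 2891 - 27/23 = 66466/23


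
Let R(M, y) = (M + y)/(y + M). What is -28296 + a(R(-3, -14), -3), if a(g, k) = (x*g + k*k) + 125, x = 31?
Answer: -28131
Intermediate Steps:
R(M, y) = 1 (R(M, y) = (M + y)/(M + y) = 1)
a(g, k) = 125 + k² + 31*g (a(g, k) = (31*g + k*k) + 125 = (31*g + k²) + 125 = (k² + 31*g) + 125 = 125 + k² + 31*g)
-28296 + a(R(-3, -14), -3) = -28296 + (125 + (-3)² + 31*1) = -28296 + (125 + 9 + 31) = -28296 + 165 = -28131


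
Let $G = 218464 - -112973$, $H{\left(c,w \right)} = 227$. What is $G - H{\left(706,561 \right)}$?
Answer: $331210$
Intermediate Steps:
$G = 331437$ ($G = 218464 + 112973 = 331437$)
$G - H{\left(706,561 \right)} = 331437 - 227 = 331210$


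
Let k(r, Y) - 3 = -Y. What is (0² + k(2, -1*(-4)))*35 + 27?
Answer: -8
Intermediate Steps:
k(r, Y) = 3 - Y
(0² + k(2, -1*(-4)))*35 + 27 = (0² + (3 - (-1)*(-4)))*35 + 27 = (0 + (3 - 1*4))*35 + 27 = (0 + (3 - 4))*35 + 27 = (0 - 1)*35 + 27 = -1*35 + 27 = -35 + 27 = -8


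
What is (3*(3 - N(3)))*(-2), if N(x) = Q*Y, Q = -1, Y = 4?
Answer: -42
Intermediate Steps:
N(x) = -4 (N(x) = -1*4 = -4)
(3*(3 - N(3)))*(-2) = (3*(3 - 1*(-4)))*(-2) = (3*(3 + 4))*(-2) = (3*7)*(-2) = 21*(-2) = -42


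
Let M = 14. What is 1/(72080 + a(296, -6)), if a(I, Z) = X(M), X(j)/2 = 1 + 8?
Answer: 1/72098 ≈ 1.3870e-5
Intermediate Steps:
X(j) = 18 (X(j) = 2*(1 + 8) = 2*9 = 18)
a(I, Z) = 18
1/(72080 + a(296, -6)) = 1/(72080 + 18) = 1/72098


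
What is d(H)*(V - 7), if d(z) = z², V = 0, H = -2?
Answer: -28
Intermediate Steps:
d(H)*(V - 7) = (-2)²*(0 - 7) = 4*(-7) = -28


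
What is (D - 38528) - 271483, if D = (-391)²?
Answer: -157130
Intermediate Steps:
D = 152881
(D - 38528) - 271483 = (152881 - 38528) - 271483 = 114353 - 271483 = -157130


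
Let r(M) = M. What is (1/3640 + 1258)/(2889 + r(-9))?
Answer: 4579121/10483200 ≈ 0.43681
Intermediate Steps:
(1/3640 + 1258)/(2889 + r(-9)) = (1/3640 + 1258)/(2889 - 9) = (1/3640 + 1258)/2880 = (4579121/3640)*(1/2880) = 4579121/10483200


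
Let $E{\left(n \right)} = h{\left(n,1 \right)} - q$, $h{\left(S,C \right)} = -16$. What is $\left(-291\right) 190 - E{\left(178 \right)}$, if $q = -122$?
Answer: $-55396$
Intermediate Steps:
$E{\left(n \right)} = 106$ ($E{\left(n \right)} = -16 - -122 = -16 + 122 = 106$)
$\left(-291\right) 190 - E{\left(178 \right)} = \left(-291\right) 190 - 106 = -55290 - 106 = -55396$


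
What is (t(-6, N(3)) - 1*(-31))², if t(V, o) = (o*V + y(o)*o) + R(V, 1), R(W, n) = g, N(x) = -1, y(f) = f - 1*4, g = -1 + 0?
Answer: 1681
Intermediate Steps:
g = -1
y(f) = -4 + f (y(f) = f - 4 = -4 + f)
R(W, n) = -1
t(V, o) = -1 + V*o + o*(-4 + o) (t(V, o) = (o*V + (-4 + o)*o) - 1 = (V*o + o*(-4 + o)) - 1 = -1 + V*o + o*(-4 + o))
(t(-6, N(3)) - 1*(-31))² = ((-1 - 6*(-1) - (-4 - 1)) - 1*(-31))² = ((-1 + 6 - 1*(-5)) + 31)² = ((-1 + 6 + 5) + 31)² = (10 + 31)² = 41² = 1681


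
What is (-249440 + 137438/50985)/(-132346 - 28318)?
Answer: 6358780481/4095727020 ≈ 1.5525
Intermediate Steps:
(-249440 + 137438/50985)/(-132346 - 28318) = (-249440 + 137438*(1/50985))/(-160664) = (-249440 + 137438/50985)*(-1/160664) = -12717560962/50985*(-1/160664) = 6358780481/4095727020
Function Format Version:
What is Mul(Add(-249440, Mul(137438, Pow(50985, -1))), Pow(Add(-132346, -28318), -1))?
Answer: Rational(6358780481, 4095727020) ≈ 1.5525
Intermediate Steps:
Mul(Add(-249440, Mul(137438, Pow(50985, -1))), Pow(Add(-132346, -28318), -1)) = Mul(Add(-249440, Mul(137438, Rational(1, 50985))), Pow(-160664, -1)) = Mul(Add(-249440, Rational(137438, 50985)), Rational(-1, 160664)) = Mul(Rational(-12717560962, 50985), Rational(-1, 160664)) = Rational(6358780481, 4095727020)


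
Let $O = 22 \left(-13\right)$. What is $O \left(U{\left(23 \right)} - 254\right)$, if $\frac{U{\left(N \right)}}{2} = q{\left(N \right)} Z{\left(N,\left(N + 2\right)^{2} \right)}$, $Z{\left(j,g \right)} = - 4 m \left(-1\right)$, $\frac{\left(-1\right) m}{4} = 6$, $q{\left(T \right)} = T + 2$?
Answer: $1445444$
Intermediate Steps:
$q{\left(T \right)} = 2 + T$
$m = -24$ ($m = \left(-4\right) 6 = -24$)
$Z{\left(j,g \right)} = -96$ ($Z{\left(j,g \right)} = \left(-4\right) \left(-24\right) \left(-1\right) = 96 \left(-1\right) = -96$)
$U{\left(N \right)} = -384 - 192 N$ ($U{\left(N \right)} = 2 \left(2 + N\right) \left(-96\right) = 2 \left(-192 - 96 N\right) = -384 - 192 N$)
$O = -286$
$O \left(U{\left(23 \right)} - 254\right) = - 286 \left(\left(-384 - 4416\right) - 254\right) = - 286 \left(-4800 - 254\right) = \left(-286\right) \left(-5054\right) = 1445444$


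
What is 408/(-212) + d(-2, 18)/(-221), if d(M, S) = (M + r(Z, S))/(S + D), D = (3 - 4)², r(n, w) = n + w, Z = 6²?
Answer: -33158/17119 ≈ -1.9369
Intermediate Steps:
Z = 36
D = 1 (D = (-1)² = 1)
d(M, S) = (36 + M + S)/(1 + S) (d(M, S) = (M + (36 + S))/(S + 1) = (36 + M + S)/(1 + S))
408/(-212) + d(-2, 18)/(-221) = 408/(-212) + ((36 - 2 + 18)/(1 + 18))/(-221) = 408*(-1/212) + (52/19)*(-1/221) = -102/53 + ((1/19)*52)*(-1/221) = -102/53 + (52/19)*(-1/221) = -102/53 - 4/323 = -33158/17119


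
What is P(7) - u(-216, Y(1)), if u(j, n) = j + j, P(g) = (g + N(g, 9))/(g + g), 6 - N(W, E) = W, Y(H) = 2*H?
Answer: 3027/7 ≈ 432.43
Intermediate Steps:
N(W, E) = 6 - W
P(g) = 3/g (P(g) = (g + (6 - g))/(g + g) = 6/((2*g)) = 6*(1/(2*g)) = 3/g)
u(j, n) = 2*j
P(7) - u(-216, Y(1)) = 3/7 - 2*(-216) = 3*(⅐) - 1*(-432) = 3/7 + 432 = 3027/7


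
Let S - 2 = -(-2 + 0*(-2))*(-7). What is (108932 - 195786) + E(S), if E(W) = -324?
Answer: -87178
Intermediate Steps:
S = -12 (S = 2 - (-2 + 0*(-2))*(-7) = 2 - (-2 + 0)*(-7) = 2 - (-2)*(-7) = 2 - 1*14 = 2 - 14 = -12)
(108932 - 195786) + E(S) = (108932 - 195786) - 324 = -86854 - 324 = -87178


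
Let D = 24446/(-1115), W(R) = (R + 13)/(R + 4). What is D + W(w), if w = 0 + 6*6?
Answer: -184641/8920 ≈ -20.700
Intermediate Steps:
w = 36 (w = 0 + 36 = 36)
W(R) = (13 + R)/(4 + R)
D = -24446/1115 (D = 24446*(-1/1115) = -24446/1115 ≈ -21.925)
D + W(w) = -24446/1115 + (13 + 36)/(4 + 36) = -24446/1115 + 49/40 = -184641/8920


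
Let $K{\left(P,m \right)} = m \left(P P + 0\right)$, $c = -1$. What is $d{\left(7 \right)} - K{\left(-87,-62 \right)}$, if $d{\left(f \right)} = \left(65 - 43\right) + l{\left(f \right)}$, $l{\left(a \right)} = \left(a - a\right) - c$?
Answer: $469301$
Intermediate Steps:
$l{\left(a \right)} = 1$ ($l{\left(a \right)} = \left(a - a\right) - -1 = 0 + 1 = 1$)
$K{\left(P,m \right)} = m P^{2}$ ($K{\left(P,m \right)} = m \left(P^{2} + 0\right) = m P^{2}$)
$d{\left(f \right)} = 23$ ($d{\left(f \right)} = \left(65 - 43\right) + 1 = 22 + 1 = 23$)
$d{\left(7 \right)} - K{\left(-87,-62 \right)} = 23 - - 62 \left(-87\right)^{2} = 23 - \left(-62\right) 7569 = 23 - -469278 = 23 + 469278 = 469301$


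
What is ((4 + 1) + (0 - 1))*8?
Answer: 32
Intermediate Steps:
((4 + 1) + (0 - 1))*8 = (5 - 1)*8 = 4*8 = 32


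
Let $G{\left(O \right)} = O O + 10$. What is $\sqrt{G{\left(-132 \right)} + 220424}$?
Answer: $\sqrt{237858} \approx 487.71$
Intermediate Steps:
$G{\left(O \right)} = 10 + O^{2}$ ($G{\left(O \right)} = O^{2} + 10 = 10 + O^{2}$)
$\sqrt{G{\left(-132 \right)} + 220424} = \sqrt{\left(10 + \left(-132\right)^{2}\right) + 220424} = \sqrt{\left(10 + 17424\right) + 220424} = \sqrt{17434 + 220424} = \sqrt{237858}$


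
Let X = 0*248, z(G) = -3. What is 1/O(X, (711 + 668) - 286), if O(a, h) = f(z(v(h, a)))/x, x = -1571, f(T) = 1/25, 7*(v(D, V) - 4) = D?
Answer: -39275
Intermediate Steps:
v(D, V) = 4 + D/7
f(T) = 1/25
X = 0
O(a, h) = -1/39275 (O(a, h) = (1/25)/(-1571) = (1/25)*(-1/1571) = -1/39275)
1/O(X, (711 + 668) - 286) = 1/(-1/39275) = -39275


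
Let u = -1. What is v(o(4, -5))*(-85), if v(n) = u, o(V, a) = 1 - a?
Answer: 85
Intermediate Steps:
v(n) = -1
v(o(4, -5))*(-85) = -1*(-85) = 85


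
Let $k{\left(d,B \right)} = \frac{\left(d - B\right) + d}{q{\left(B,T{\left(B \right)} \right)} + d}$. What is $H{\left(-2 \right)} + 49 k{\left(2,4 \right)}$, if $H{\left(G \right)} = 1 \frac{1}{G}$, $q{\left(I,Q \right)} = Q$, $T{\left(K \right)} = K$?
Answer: $- \frac{1}{2} \approx -0.5$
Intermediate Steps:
$k{\left(d,B \right)} = \frac{- B + 2 d}{B + d}$ ($k{\left(d,B \right)} = \frac{\left(d - B\right) + d}{B + d} = \frac{- B + 2 d}{B + d}$)
$H{\left(G \right)} = \frac{1}{G}$
$H{\left(-2 \right)} + 49 k{\left(2,4 \right)} = \frac{1}{-2} + 49 \frac{\left(-1\right) 4 + 2 \cdot 2}{4 + 2} = - \frac{1}{2} + 49 \frac{-4 + 4}{6} = - \frac{1}{2} + 49 \cdot \frac{1}{6} \cdot 0 = - \frac{1}{2} + 49 \cdot 0 = - \frac{1}{2} + 0 = - \frac{1}{2}$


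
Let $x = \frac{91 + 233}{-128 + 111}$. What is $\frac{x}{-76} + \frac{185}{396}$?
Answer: $\frac{91831}{127908} \approx 0.71795$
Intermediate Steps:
$x = - \frac{324}{17}$ ($x = \frac{324}{-17} = 324 \left(- \frac{1}{17}\right) = - \frac{324}{17} \approx -19.059$)
$\frac{x}{-76} + \frac{185}{396} = - \frac{324}{17 \left(-76\right)} + \frac{185}{396} = \left(- \frac{324}{17}\right) \left(- \frac{1}{76}\right) + 185 \cdot \frac{1}{396} = \frac{81}{323} + \frac{185}{396} = \frac{91831}{127908}$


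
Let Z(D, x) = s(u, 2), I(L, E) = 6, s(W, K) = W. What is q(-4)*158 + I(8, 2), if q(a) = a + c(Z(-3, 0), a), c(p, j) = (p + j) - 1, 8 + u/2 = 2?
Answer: -3312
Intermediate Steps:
u = -12 (u = -16 + 2*2 = -16 + 4 = -12)
Z(D, x) = -12
c(p, j) = -1 + j + p (c(p, j) = (j + p) - 1 = -1 + j + p)
q(a) = -13 + 2*a (q(a) = a + (-1 + a - 12) = a + (-13 + a) = -13 + 2*a)
q(-4)*158 + I(8, 2) = (-13 + 2*(-4))*158 + 6 = (-13 - 8)*158 + 6 = -21*158 + 6 = -3318 + 6 = -3312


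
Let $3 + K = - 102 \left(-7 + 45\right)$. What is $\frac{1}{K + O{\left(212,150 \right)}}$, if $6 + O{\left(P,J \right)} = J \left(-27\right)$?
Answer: $- \frac{1}{7935} \approx -0.00012602$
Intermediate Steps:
$O{\left(P,J \right)} = -6 - 27 J$ ($O{\left(P,J \right)} = -6 + J \left(-27\right) = -6 - 27 J$)
$K = -3879$ ($K = -3 - 102 \left(-7 + 45\right) = -3 - 3876 = -3879$)
$\frac{1}{K + O{\left(212,150 \right)}} = \frac{1}{-3879 - 4056} = \frac{1}{-7935} = - \frac{1}{7935}$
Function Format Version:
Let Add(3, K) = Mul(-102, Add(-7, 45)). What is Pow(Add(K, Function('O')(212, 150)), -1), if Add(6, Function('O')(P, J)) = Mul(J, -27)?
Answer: Rational(-1, 7935) ≈ -0.00012602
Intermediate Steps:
Function('O')(P, J) = Add(-6, Mul(-27, J)) (Function('O')(P, J) = Add(-6, Mul(J, -27)) = Add(-6, Mul(-27, J)))
K = -3879 (K = Add(-3, Mul(-102, Add(-7, 45))) = Add(-3, Mul(-102, 38)) = Add(-3, -3876) = -3879)
Pow(Add(K, Function('O')(212, 150)), -1) = Pow(Add(-3879, Add(-6, Mul(-27, 150))), -1) = Pow(Add(-3879, Add(-6, -4050)), -1) = Pow(Add(-3879, -4056), -1) = Pow(-7935, -1) = Rational(-1, 7935)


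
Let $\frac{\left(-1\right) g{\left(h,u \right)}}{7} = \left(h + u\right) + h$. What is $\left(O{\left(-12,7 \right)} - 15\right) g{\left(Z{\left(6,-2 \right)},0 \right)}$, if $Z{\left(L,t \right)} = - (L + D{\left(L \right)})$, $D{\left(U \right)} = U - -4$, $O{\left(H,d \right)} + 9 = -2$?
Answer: $-5824$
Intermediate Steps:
$O{\left(H,d \right)} = -11$ ($O{\left(H,d \right)} = -9 - 2 = -11$)
$D{\left(U \right)} = 4 + U$ ($D{\left(U \right)} = U + 4 = 4 + U$)
$Z{\left(L,t \right)} = -4 - 2 L$ ($Z{\left(L,t \right)} = - (L + \left(4 + L\right)) = - (4 + 2 L) = -4 - 2 L$)
$g{\left(h,u \right)} = - 14 h - 7 u$ ($g{\left(h,u \right)} = - 7 \left(\left(h + u\right) + h\right) = - 7 \left(u + 2 h\right) = - 14 h - 7 u$)
$\left(O{\left(-12,7 \right)} - 15\right) g{\left(Z{\left(6,-2 \right)},0 \right)} = \left(-11 - 15\right) \left(- 14 \left(-4 - 12\right) - 0\right) = - 26 \left(- 14 \left(-4 - 12\right) + 0\right) = - 26 \left(\left(-14\right) \left(-16\right) + 0\right) = - 26 \left(224 + 0\right) = \left(-26\right) 224 = -5824$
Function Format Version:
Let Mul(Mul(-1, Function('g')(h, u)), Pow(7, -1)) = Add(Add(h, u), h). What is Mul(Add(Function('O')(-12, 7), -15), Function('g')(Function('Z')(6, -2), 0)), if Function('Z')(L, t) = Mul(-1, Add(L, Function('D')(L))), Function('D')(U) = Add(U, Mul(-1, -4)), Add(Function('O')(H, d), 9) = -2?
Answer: -5824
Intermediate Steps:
Function('O')(H, d) = -11 (Function('O')(H, d) = Add(-9, -2) = -11)
Function('D')(U) = Add(4, U) (Function('D')(U) = Add(U, 4) = Add(4, U))
Function('Z')(L, t) = Add(-4, Mul(-2, L)) (Function('Z')(L, t) = Mul(-1, Add(L, Add(4, L))) = Mul(-1, Add(4, Mul(2, L))) = Add(-4, Mul(-2, L)))
Function('g')(h, u) = Add(Mul(-14, h), Mul(-7, u)) (Function('g')(h, u) = Mul(-7, Add(Add(h, u), h)) = Mul(-7, Add(u, Mul(2, h))) = Add(Mul(-14, h), Mul(-7, u)))
Mul(Add(Function('O')(-12, 7), -15), Function('g')(Function('Z')(6, -2), 0)) = Mul(Add(-11, -15), Add(Mul(-14, Add(-4, Mul(-2, 6))), Mul(-7, 0))) = Mul(-26, Add(Mul(-14, Add(-4, -12)), 0)) = Mul(-26, Add(Mul(-14, -16), 0)) = Mul(-26, Add(224, 0)) = Mul(-26, 224) = -5824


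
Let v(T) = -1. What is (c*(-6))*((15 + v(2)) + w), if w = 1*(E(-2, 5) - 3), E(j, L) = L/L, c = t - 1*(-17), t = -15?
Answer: -144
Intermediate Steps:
c = 2 (c = -15 - 1*(-17) = -15 + 17 = 2)
E(j, L) = 1
w = -2 (w = 1*(1 - 3) = 1*(-2) = -2)
(c*(-6))*((15 + v(2)) + w) = (2*(-6))*((15 - 1) - 2) = -12*(14 - 2) = -12*12 = -144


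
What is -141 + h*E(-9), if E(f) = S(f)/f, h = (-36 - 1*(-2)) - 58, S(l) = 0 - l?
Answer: -49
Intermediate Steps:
S(l) = -l
h = -92 (h = (-36 + 2) - 58 = -34 - 58 = -92)
E(f) = -1 (E(f) = (-f)/f = -1)
-141 + h*E(-9) = -141 - 92*(-1) = -141 + 92 = -49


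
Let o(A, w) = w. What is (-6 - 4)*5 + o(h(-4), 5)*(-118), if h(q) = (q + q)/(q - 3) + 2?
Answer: -640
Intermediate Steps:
h(q) = 2 + 2*q/(-3 + q) (h(q) = (2*q)/(-3 + q) + 2 = 2*q/(-3 + q) + 2 = 2 + 2*q/(-3 + q))
(-6 - 4)*5 + o(h(-4), 5)*(-118) = (-6 - 4)*5 + 5*(-118) = -10*5 - 590 = -50 - 590 = -640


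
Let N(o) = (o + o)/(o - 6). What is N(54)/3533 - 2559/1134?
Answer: -6025597/2670948 ≈ -2.2560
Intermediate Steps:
N(o) = 2*o/(-6 + o) (N(o) = (2*o)/(-6 + o) = 2*o/(-6 + o))
N(54)/3533 - 2559/1134 = (2*54/(-6 + 54))/3533 - 2559/1134 = (2*54/48)*(1/3533) - 2559*1/1134 = (2*54*(1/48))*(1/3533) - 853/378 = (9/4)*(1/3533) - 853/378 = 9/14132 - 853/378 = -6025597/2670948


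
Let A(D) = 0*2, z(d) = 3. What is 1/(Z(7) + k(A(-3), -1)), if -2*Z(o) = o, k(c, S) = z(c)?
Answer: -2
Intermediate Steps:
A(D) = 0
k(c, S) = 3
Z(o) = -o/2
1/(Z(7) + k(A(-3), -1)) = 1/(-½*7 + 3) = 1/(-7/2 + 3) = 1/(-½) = -2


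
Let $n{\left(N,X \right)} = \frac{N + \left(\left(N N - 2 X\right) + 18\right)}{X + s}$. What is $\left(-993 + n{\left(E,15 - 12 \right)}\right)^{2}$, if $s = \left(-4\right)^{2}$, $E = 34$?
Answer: $\frac{312052225}{361} \approx 8.6441 \cdot 10^{5}$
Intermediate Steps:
$s = 16$
$n{\left(N,X \right)} = \frac{18 + N + N^{2} - 2 X}{16 + X}$ ($n{\left(N,X \right)} = \frac{N + \left(\left(N N - 2 X\right) + 18\right)}{X + 16} = \frac{N + \left(\left(N^{2} - 2 X\right) + 18\right)}{16 + X} = \frac{N + \left(18 + N^{2} - 2 X\right)}{16 + X} = \frac{18 + N + N^{2} - 2 X}{16 + X}$)
$\left(-993 + n{\left(E,15 - 12 \right)}\right)^{2} = \left(-993 + \frac{18 + 34 + 34^{2} - 2 \left(15 - 12\right)}{16 + \left(15 - 12\right)}\right)^{2} = \left(-993 + \frac{18 + 34 + 1156 - 2 \left(15 - 12\right)}{16 + \left(15 - 12\right)}\right)^{2} = \left(-993 + \frac{18 + 34 + 1156 - 6}{16 + 3}\right)^{2} = \left(-993 + \frac{18 + 34 + 1156 - 6}{19}\right)^{2} = \left(-993 + \frac{1}{19} \cdot 1202\right)^{2} = \left(-993 + \frac{1202}{19}\right)^{2} = \left(- \frac{17665}{19}\right)^{2} = \frac{312052225}{361}$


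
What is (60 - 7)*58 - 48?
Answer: 3026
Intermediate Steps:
(60 - 7)*58 - 48 = 53*58 - 48 = 3074 - 48 = 3026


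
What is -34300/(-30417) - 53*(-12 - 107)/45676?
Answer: 1758526819/1389326892 ≈ 1.2657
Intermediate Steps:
-34300/(-30417) - 53*(-12 - 107)/45676 = -34300*(-1/30417) - 53*(-119)*(1/45676) = 34300/30417 + 6307*(1/45676) = 34300/30417 + 6307/45676 = 1758526819/1389326892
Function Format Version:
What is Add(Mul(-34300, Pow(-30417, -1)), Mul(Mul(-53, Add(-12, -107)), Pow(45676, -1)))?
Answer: Rational(1758526819, 1389326892) ≈ 1.2657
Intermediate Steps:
Add(Mul(-34300, Pow(-30417, -1)), Mul(Mul(-53, Add(-12, -107)), Pow(45676, -1))) = Add(Mul(-34300, Rational(-1, 30417)), Mul(Mul(-53, -119), Rational(1, 45676))) = Add(Rational(34300, 30417), Mul(6307, Rational(1, 45676))) = Add(Rational(34300, 30417), Rational(6307, 45676)) = Rational(1758526819, 1389326892)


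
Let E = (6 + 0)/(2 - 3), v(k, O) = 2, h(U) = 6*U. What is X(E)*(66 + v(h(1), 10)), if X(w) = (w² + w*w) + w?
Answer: 4488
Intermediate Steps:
E = -6 (E = 6/(-1) = 6*(-1) = -6)
X(w) = w + 2*w² (X(w) = (w² + w²) + w = 2*w² + w = w + 2*w²)
X(E)*(66 + v(h(1), 10)) = (-6*(1 + 2*(-6)))*(66 + 2) = -6*(1 - 12)*68 = -6*(-11)*68 = 66*68 = 4488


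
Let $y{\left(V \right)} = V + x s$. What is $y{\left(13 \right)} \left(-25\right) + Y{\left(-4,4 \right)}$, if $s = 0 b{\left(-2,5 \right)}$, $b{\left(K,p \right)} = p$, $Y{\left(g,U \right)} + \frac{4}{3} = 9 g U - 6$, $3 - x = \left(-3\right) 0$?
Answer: $- \frac{1429}{3} \approx -476.33$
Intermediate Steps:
$x = 3$ ($x = 3 - \left(-3\right) 0 = 3 - 0 = 3 + 0 = 3$)
$Y{\left(g,U \right)} = - \frac{22}{3} + 9 U g$ ($Y{\left(g,U \right)} = - \frac{4}{3} + \left(9 g U - 6\right) = - \frac{4}{3} + \left(9 U g - 6\right) = - \frac{4}{3} + \left(-6 + 9 U g\right) = - \frac{22}{3} + 9 U g$)
$s = 0$ ($s = 0 \cdot 5 = 0$)
$y{\left(V \right)} = V$ ($y{\left(V \right)} = V + 3 \cdot 0 = V + 0 = V$)
$y{\left(13 \right)} \left(-25\right) + Y{\left(-4,4 \right)} = 13 \left(-25\right) + \left(- \frac{22}{3} + 9 \cdot 4 \left(-4\right)\right) = -325 - \frac{454}{3} = - \frac{1429}{3}$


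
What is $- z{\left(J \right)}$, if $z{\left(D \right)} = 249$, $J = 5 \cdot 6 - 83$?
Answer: $-249$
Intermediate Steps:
$J = -53$ ($J = 30 - 83 = -53$)
$- z{\left(J \right)} = \left(-1\right) 249 = -249$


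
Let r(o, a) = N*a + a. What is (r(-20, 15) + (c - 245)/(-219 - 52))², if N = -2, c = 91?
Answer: 15295921/73441 ≈ 208.27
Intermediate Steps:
r(o, a) = -a (r(o, a) = -2*a + a = -a)
(r(-20, 15) + (c - 245)/(-219 - 52))² = (-1*15 + (91 - 245)/(-219 - 52))² = (-15 - 154/(-271))² = (-15 - 154*(-1/271))² = (-15 + 154/271)² = (-3911/271)² = 15295921/73441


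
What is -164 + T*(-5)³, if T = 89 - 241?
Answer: 18836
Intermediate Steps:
T = -152
-164 + T*(-5)³ = -164 - 152*(-5)³ = -164 - 152*(-125) = -164 + 19000 = 18836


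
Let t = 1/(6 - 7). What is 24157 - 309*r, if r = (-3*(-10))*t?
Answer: 33427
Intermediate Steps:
t = -1 (t = 1/(-1) = -1)
r = -30 (r = -3*(-10)*(-1) = 30*(-1) = -30)
24157 - 309*r = 24157 - 309*(-30) = 24157 + 9270 = 33427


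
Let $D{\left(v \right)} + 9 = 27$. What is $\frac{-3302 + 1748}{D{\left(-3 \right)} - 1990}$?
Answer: $\frac{777}{986} \approx 0.78803$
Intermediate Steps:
$D{\left(v \right)} = 18$ ($D{\left(v \right)} = -9 + 27 = 18$)
$\frac{-3302 + 1748}{D{\left(-3 \right)} - 1990} = \frac{-3302 + 1748}{18 - 1990} = - \frac{1554}{-1972} = \left(-1554\right) \left(- \frac{1}{1972}\right) = \frac{777}{986}$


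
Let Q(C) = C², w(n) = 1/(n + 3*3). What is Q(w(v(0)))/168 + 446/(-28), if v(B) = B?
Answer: -30965/1944 ≈ -15.928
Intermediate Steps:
w(n) = 1/(9 + n) (w(n) = 1/(n + 9) = 1/(9 + n))
Q(w(v(0)))/168 + 446/(-28) = (1/(9 + 0))²/168 + 446/(-28) = (1/9)²*(1/168) + 446*(-1/28) = (⅑)²*(1/168) - 223/14 = (1/81)*(1/168) - 223/14 = 1/13608 - 223/14 = -30965/1944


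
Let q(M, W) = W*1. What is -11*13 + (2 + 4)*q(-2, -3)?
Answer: -161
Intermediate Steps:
q(M, W) = W
-11*13 + (2 + 4)*q(-2, -3) = -11*13 + (2 + 4)*(-3) = -143 + 6*(-3) = -143 - 18 = -161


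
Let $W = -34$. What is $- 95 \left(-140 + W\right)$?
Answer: $16530$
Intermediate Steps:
$- 95 \left(-140 + W\right) = - 95 \left(-140 - 34\right) = \left(-95\right) \left(-174\right) = 16530$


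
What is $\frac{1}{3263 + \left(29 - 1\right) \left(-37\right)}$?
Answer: $\frac{1}{2227} \approx 0.00044903$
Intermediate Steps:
$\frac{1}{3263 + \left(29 - 1\right) \left(-37\right)} = \frac{1}{3263 + 28 \left(-37\right)} = \frac{1}{3263 - 1036} = \frac{1}{2227}$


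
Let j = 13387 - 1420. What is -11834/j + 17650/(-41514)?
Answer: -39027457/27599891 ≈ -1.4140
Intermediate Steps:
j = 11967
-11834/j + 17650/(-41514) = -11834/11967 + 17650/(-41514) = -11834*1/11967 + 17650*(-1/41514) = -11834/11967 - 8825/20757 = -39027457/27599891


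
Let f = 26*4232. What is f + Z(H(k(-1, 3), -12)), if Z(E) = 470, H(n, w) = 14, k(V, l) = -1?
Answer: 110502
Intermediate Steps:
f = 110032
f + Z(H(k(-1, 3), -12)) = 110032 + 470 = 110502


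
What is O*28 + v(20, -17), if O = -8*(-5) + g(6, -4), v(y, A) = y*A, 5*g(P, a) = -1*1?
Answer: 3872/5 ≈ 774.40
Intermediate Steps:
g(P, a) = -1/5 (g(P, a) = (-1*1)/5 = (1/5)*(-1) = -1/5)
v(y, A) = A*y
O = 199/5 (O = -8*(-5) - 1/5 = 40 - 1/5 = 199/5 ≈ 39.800)
O*28 + v(20, -17) = (199/5)*28 - 17*20 = 5572/5 - 340 = 3872/5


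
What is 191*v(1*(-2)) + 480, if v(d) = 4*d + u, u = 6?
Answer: 98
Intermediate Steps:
v(d) = 6 + 4*d (v(d) = 4*d + 6 = 6 + 4*d)
191*v(1*(-2)) + 480 = 191*(6 + 4*(1*(-2))) + 480 = 191*(6 + 4*(-2)) + 480 = 191*(6 - 8) + 480 = 191*(-2) + 480 = -382 + 480 = 98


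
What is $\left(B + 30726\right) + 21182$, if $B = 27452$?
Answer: $79360$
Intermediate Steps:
$\left(B + 30726\right) + 21182 = \left(27452 + 30726\right) + 21182 = 58178 + 21182 = 79360$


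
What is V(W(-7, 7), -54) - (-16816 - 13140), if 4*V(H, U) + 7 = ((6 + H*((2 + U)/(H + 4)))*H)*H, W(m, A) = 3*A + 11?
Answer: 707665/36 ≈ 19657.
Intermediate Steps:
W(m, A) = 11 + 3*A
V(H, U) = -7/4 + H**2*(6 + H*(2 + U)/(4 + H))/4 (V(H, U) = -7/4 + (((6 + H*((2 + U)/(H + 4)))*H)*H)/4 = -7/4 + (((6 + H*((2 + U)/(4 + H)))*H)*H)/4 = -7/4 + (((6 + H*(2 + U)/(4 + H))*H)*H)/4 = -7/4 + ((H*(6 + H*(2 + U)/(4 + H)))*H)/4 = -7/4 + (H**2*(6 + H*(2 + U)/(4 + H)))/4 = -7/4 + H**2*(6 + H*(2 + U)/(4 + H))/4)
V(W(-7, 7), -54) - (-16816 - 13140) = (-28 - 7*(11 + 3*7) + 8*(11 + 3*7)**3 + 24*(11 + 3*7)**2 - 54*(11 + 3*7)**3)/(4*(4 + (11 + 3*7))) - (-16816 - 13140) = (-28 - 7*(11 + 21) + 8*(11 + 21)**3 + 24*(11 + 21)**2 - 54*(11 + 21)**3)/(4*(4 + (11 + 21))) - 1*(-29956) = (-28 - 7*32 + 8*32**3 + 24*32**2 - 54*32**3)/(4*(4 + 32)) + 29956 = (1/4)*(-28 - 224 + 8*32768 + 24*1024 - 54*32768)/36 + 29956 = (1/4)*(1/36)*(-28 - 224 + 262144 + 24576 - 1769472) + 29956 = (1/4)*(1/36)*(-1483004) + 29956 = -370751/36 + 29956 = 707665/36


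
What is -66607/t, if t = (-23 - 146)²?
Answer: -66607/28561 ≈ -2.3321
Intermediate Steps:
t = 28561 (t = (-169)² = 28561)
-66607/t = -66607/28561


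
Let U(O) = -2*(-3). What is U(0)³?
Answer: 216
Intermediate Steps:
U(O) = 6
U(0)³ = 6³ = 216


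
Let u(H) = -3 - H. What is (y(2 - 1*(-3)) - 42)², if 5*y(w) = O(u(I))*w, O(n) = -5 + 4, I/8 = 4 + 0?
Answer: 1849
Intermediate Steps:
I = 32 (I = 8*(4 + 0) = 8*4 = 32)
O(n) = -1
y(w) = -w/5 (y(w) = (-w)/5 = -w/5)
(y(2 - 1*(-3)) - 42)² = (-(2 - 1*(-3))/5 - 42)² = (-(2 + 3)/5 - 42)² = (-⅕*5 - 42)² = (-1 - 42)² = (-43)² = 1849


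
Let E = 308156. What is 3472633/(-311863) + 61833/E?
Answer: -1050829269869/96102454628 ≈ -10.934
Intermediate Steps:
3472633/(-311863) + 61833/E = 3472633/(-311863) + 61833/308156 = 3472633*(-1/311863) + 61833*(1/308156) = -3472633/311863 + 61833/308156 = -1050829269869/96102454628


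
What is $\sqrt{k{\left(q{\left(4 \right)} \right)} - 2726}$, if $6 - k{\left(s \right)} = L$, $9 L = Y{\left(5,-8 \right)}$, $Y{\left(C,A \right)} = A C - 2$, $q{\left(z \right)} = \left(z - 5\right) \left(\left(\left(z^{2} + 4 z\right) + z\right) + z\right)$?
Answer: $\frac{i \sqrt{24438}}{3} \approx 52.109 i$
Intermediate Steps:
$q{\left(z \right)} = \left(-5 + z\right) \left(z^{2} + 6 z\right)$ ($q{\left(z \right)} = \left(-5 + z\right) \left(\left(z^{2} + 5 z\right) + z\right) = \left(-5 + z\right) \left(z^{2} + 6 z\right)$)
$Y{\left(C,A \right)} = -2 + A C$
$L = - \frac{14}{3}$ ($L = \frac{-2 - 40}{9} = \frac{1}{9} \left(-42\right) = - \frac{14}{3} \approx -4.6667$)
$k{\left(s \right)} = \frac{32}{3}$ ($k{\left(s \right)} = 6 - - \frac{14}{3} = 6 + \frac{14}{3} = \frac{32}{3}$)
$\sqrt{k{\left(q{\left(4 \right)} \right)} - 2726} = \sqrt{\frac{32}{3} - 2726} = \sqrt{- \frac{8146}{3}} = \frac{i \sqrt{24438}}{3}$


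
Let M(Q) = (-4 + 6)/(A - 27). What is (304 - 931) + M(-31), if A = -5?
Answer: -10033/16 ≈ -627.06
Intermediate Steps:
M(Q) = -1/16 (M(Q) = (-4 + 6)/(-5 - 27) = 2/(-32) = 2*(-1/32) = -1/16)
(304 - 931) + M(-31) = (304 - 931) - 1/16 = -627 - 1/16 = -10033/16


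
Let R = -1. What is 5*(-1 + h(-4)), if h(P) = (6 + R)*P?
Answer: -105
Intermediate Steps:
h(P) = 5*P (h(P) = (6 - 1)*P = 5*P)
5*(-1 + h(-4)) = 5*(-1 + 5*(-4)) = 5*(-1 - 20) = 5*(-21) = -105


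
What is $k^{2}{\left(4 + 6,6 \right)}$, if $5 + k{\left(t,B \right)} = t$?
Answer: $25$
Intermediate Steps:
$k{\left(t,B \right)} = -5 + t$
$k^{2}{\left(4 + 6,6 \right)} = \left(-5 + \left(4 + 6\right)\right)^{2} = \left(-5 + 10\right)^{2} = 5^{2} = 25$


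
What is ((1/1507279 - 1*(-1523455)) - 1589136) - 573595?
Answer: -963567290003/1507279 ≈ -6.3928e+5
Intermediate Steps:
((1/1507279 - 1*(-1523455)) - 1589136) - 573595 = ((1/1507279 + 1523455) - 1589136) - 573595 = (2296271728946/1507279 - 1589136) - 573595 = -98999591998/1507279 - 573595 = -963567290003/1507279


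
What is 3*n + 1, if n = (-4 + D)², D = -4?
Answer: 193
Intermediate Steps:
n = 64 (n = (-4 - 4)² = (-8)² = 64)
3*n + 1 = 3*64 + 1 = 192 + 1 = 193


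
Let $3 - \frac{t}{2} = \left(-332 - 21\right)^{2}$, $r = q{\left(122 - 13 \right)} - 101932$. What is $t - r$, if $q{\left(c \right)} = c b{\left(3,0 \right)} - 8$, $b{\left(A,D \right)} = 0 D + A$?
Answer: $-147599$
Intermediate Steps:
$b{\left(A,D \right)} = A$ ($b{\left(A,D \right)} = 0 + A = A$)
$q{\left(c \right)} = -8 + 3 c$ ($q{\left(c \right)} = c 3 - 8 = 3 c - 8 = -8 + 3 c$)
$r = -101613$ ($r = \left(-8 + 3 \left(122 - 13\right)\right) - 101932 = \left(-8 + 3 \cdot 109\right) - 101932 = \left(-8 + 327\right) - 101932 = 319 - 101932 = -101613$)
$t = -249212$ ($t = 6 - 2 \left(-332 - 21\right)^{2} = 6 - 2 \left(-353\right)^{2} = 6 - 249218 = -249212$)
$t - r = -249212 - -101613 = -249212 + 101613 = -147599$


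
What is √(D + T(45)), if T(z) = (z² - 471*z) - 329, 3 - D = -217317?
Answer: √197821 ≈ 444.77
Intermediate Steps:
D = 217320 (D = 3 - 1*(-217317) = 3 + 217317 = 217320)
T(z) = -329 + z² - 471*z
√(D + T(45)) = √(217320 + (-329 + 45² - 471*45)) = √(217320 + (-329 + 2025 - 21195)) = √(217320 - 19499) = √197821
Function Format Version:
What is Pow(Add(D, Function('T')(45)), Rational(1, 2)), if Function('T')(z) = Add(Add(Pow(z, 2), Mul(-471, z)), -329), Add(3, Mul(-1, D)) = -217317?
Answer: Pow(197821, Rational(1, 2)) ≈ 444.77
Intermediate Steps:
D = 217320 (D = Add(3, Mul(-1, -217317)) = Add(3, 217317) = 217320)
Function('T')(z) = Add(-329, Pow(z, 2), Mul(-471, z))
Pow(Add(D, Function('T')(45)), Rational(1, 2)) = Pow(Add(217320, Add(-329, Pow(45, 2), Mul(-471, 45))), Rational(1, 2)) = Pow(Add(217320, Add(-329, 2025, -21195)), Rational(1, 2)) = Pow(Add(217320, -19499), Rational(1, 2)) = Pow(197821, Rational(1, 2))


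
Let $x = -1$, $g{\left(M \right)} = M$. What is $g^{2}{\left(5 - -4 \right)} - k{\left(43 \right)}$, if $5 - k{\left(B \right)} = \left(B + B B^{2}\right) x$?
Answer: $-79474$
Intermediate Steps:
$k{\left(B \right)} = 5 + B + B^{3}$ ($k{\left(B \right)} = 5 - \left(B + B B^{2}\right) \left(-1\right) = 5 - \left(B + B^{3}\right) \left(-1\right) = 5 - \left(- B - B^{3}\right) = 5 + \left(B + B^{3}\right) = 5 + B + B^{3}$)
$g^{2}{\left(5 - -4 \right)} - k{\left(43 \right)} = \left(5 - -4\right)^{2} - \left(5 + 43 + 43^{3}\right) = \left(5 + 4\right)^{2} - \left(5 + 43 + 79507\right) = 9^{2} - 79555 = 81 - 79555 = -79474$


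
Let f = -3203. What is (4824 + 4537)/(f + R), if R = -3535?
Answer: -9361/6738 ≈ -1.3893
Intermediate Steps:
(4824 + 4537)/(f + R) = (4824 + 4537)/(-3203 - 3535) = 9361/(-6738) = 9361*(-1/6738) = -9361/6738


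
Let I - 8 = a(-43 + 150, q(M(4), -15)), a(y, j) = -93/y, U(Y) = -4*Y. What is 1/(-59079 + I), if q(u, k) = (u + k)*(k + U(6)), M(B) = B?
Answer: -107/6320690 ≈ -1.6929e-5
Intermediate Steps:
q(u, k) = (-24 + k)*(k + u) (q(u, k) = (u + k)*(k - 4*6) = (k + u)*(k - 24) = (k + u)*(-24 + k) = (-24 + k)*(k + u))
I = 763/107 (I = 8 - 93/(-43 + 150) = 8 - 93/107 = 763/107 ≈ 7.1308)
1/(-59079 + I) = 1/(-59079 + 763/107) = 1/(-6320690/107) = -107/6320690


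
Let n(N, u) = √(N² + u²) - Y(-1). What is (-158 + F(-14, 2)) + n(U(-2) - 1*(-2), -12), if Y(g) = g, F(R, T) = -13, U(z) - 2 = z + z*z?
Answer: -170 + 6*√5 ≈ -156.58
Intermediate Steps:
U(z) = 2 + z + z² (U(z) = 2 + (z + z*z) = 2 + (z + z²) = 2 + z + z²)
n(N, u) = 1 + √(N² + u²) (n(N, u) = √(N² + u²) - 1*(-1) = √(N² + u²) + 1 = 1 + √(N² + u²))
(-158 + F(-14, 2)) + n(U(-2) - 1*(-2), -12) = (-158 - 13) + (1 + √(((2 - 2 + (-2)²) - 1*(-2))² + (-12)²)) = -171 + (1 + √(((2 - 2 + 4) + 2)² + 144)) = -171 + (1 + √((4 + 2)² + 144)) = -171 + (1 + √(6² + 144)) = -171 + (1 + √(36 + 144)) = -171 + (1 + √180) = -171 + (1 + 6*√5) = -170 + 6*√5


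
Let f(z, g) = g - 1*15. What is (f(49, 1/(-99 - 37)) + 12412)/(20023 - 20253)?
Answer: -1685991/31280 ≈ -53.900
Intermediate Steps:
f(z, g) = -15 + g (f(z, g) = g - 15 = -15 + g)
(f(49, 1/(-99 - 37)) + 12412)/(20023 - 20253) = ((-15 + 1/(-99 - 37)) + 12412)/(20023 - 20253) = ((-15 + 1/(-136)) + 12412)/(-230) = ((-15 - 1/136) + 12412)*(-1/230) = (-2041/136 + 12412)*(-1/230) = (1685991/136)*(-1/230) = -1685991/31280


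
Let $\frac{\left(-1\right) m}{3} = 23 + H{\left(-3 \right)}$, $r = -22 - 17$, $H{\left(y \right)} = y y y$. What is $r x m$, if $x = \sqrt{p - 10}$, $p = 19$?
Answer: $-1404$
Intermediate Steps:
$H{\left(y \right)} = y^{3}$ ($H{\left(y \right)} = y^{2} y = y^{3}$)
$r = -39$
$x = 3$ ($x = \sqrt{19 - 10} = \sqrt{9} = 3$)
$m = 12$ ($m = - 3 \left(23 + \left(-3\right)^{3}\right) = - 3 \left(23 - 27\right) = \left(-3\right) \left(-4\right) = 12$)
$r x m = \left(-39\right) 3 \cdot 12 = \left(-117\right) 12 = -1404$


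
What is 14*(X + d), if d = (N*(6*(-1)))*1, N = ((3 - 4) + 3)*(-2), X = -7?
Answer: 238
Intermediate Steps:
N = -4 (N = (-1 + 3)*(-2) = 2*(-2) = -4)
d = 24 (d = -24*(-1)*1 = -4*(-6)*1 = 24*1 = 24)
14*(X + d) = 14*(-7 + 24) = 14*17 = 238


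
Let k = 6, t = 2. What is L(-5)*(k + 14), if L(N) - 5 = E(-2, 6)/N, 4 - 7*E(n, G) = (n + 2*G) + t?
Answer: 732/7 ≈ 104.57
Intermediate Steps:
E(n, G) = 2/7 - 2*G/7 - n/7 (E(n, G) = 4/7 - ((n + 2*G) + 2)/7 = 4/7 - (2 + n + 2*G)/7 = 4/7 + (-2/7 - 2*G/7 - n/7) = 2/7 - 2*G/7 - n/7)
L(N) = 5 - 8/(7*N) (L(N) = 5 + (2/7 - 2/7*6 - ⅐*(-2))/N = 5 + (2/7 - 12/7 + 2/7)/N = 5 - 8/(7*N))
L(-5)*(k + 14) = (5 - 8/7/(-5))*(6 + 14) = (5 - 8/7*(-⅕))*20 = (5 + 8/35)*20 = (183/35)*20 = 732/7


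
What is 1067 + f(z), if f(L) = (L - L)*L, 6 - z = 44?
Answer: 1067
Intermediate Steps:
z = -38 (z = 6 - 1*44 = 6 - 44 = -38)
f(L) = 0 (f(L) = 0*L = 0)
1067 + f(z) = 1067 + 0 = 1067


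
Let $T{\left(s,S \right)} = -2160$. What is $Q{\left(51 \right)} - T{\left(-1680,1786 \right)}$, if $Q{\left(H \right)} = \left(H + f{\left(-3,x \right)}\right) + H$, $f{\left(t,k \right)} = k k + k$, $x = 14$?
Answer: $2472$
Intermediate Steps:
$f{\left(t,k \right)} = k + k^{2}$ ($f{\left(t,k \right)} = k^{2} + k = k + k^{2}$)
$Q{\left(H \right)} = 210 + 2 H$ ($Q{\left(H \right)} = \left(H + 14 \left(1 + 14\right)\right) + H = \left(H + 14 \cdot 15\right) + H = \left(H + 210\right) + H = \left(210 + H\right) + H = 210 + 2 H$)
$Q{\left(51 \right)} - T{\left(-1680,1786 \right)} = \left(210 + 2 \cdot 51\right) - -2160 = \left(210 + 102\right) + 2160 = 312 + 2160 = 2472$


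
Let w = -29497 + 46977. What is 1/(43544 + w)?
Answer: 1/61024 ≈ 1.6387e-5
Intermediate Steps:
w = 17480
1/(43544 + w) = 1/(43544 + 17480) = 1/61024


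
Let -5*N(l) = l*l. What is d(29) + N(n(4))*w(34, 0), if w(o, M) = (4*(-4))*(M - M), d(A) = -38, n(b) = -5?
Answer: -38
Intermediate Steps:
N(l) = -l²/5 (N(l) = -l*l/5 = -l²/5)
w(o, M) = 0 (w(o, M) = -16*0 = 0)
d(29) + N(n(4))*w(34, 0) = -38 - ⅕*(-5)²*0 = -38 - ⅕*25*0 = -38 - 5*0 = -38 + 0 = -38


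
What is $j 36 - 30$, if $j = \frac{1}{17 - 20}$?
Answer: $-42$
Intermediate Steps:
$j = - \frac{1}{3}$ ($j = \frac{1}{17 - 20} = \frac{1}{-3} = - \frac{1}{3} \approx -0.33333$)
$j 36 - 30 = \left(- \frac{1}{3}\right) 36 - 30 = -12 - 30 = -42$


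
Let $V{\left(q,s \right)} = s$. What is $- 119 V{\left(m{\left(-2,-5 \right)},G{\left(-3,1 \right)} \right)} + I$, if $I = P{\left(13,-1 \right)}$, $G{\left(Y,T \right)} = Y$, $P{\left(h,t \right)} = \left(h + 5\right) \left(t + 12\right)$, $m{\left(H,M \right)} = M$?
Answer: $555$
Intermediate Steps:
$P{\left(h,t \right)} = \left(5 + h\right) \left(12 + t\right)$
$I = 198$ ($I = 60 + 5 \left(-1\right) + 12 \cdot 13 + 13 \left(-1\right) = 60 - 5 + 156 - 13 = 198$)
$- 119 V{\left(m{\left(-2,-5 \right)},G{\left(-3,1 \right)} \right)} + I = \left(-119\right) \left(-3\right) + 198 = 357 + 198 = 555$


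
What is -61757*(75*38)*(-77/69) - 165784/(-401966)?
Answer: 907945638539166/4622609 ≈ 1.9641e+8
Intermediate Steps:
-61757*(75*38)*(-77/69) - 165784/(-401966) = -61757*2850*(-77*1/69) - 165784*(-1/401966) = -61757*2850*(-77/69) + 82892/200983 = -61757/(1/(-73150/23)) + 82892/200983 = -61757/(-23/73150) + 82892/200983 = -61757*(-73150/23) + 82892/200983 = 4517524550/23 + 82892/200983 = 907945638539166/4622609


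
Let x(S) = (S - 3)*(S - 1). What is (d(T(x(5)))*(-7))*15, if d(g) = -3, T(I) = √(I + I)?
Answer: 315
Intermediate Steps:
x(S) = (-1 + S)*(-3 + S) (x(S) = (-3 + S)*(-1 + S) = (-1 + S)*(-3 + S))
T(I) = √2*√I (T(I) = √(2*I) = √2*√I)
(d(T(x(5)))*(-7))*15 = -3*(-7)*15 = 21*15 = 315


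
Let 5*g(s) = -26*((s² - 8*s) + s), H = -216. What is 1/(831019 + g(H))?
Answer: 5/2902727 ≈ 1.7225e-6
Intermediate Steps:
g(s) = -26*s²/5 + 182*s/5 (g(s) = (-26*((s² - 8*s) + s))/5 = (-26*(s² - 7*s))/5 = (-26*s² + 182*s)/5 = -26*s²/5 + 182*s/5)
1/(831019 + g(H)) = 1/(831019 + (26/5)*(-216)*(7 - 1*(-216))) = 1/(831019 + (26/5)*(-216)*(7 + 216)) = 1/(831019 + (26/5)*(-216)*223) = 1/(831019 - 1252368/5) = 1/(2902727/5) = 5/2902727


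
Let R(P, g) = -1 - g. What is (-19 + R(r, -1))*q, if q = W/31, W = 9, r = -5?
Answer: -171/31 ≈ -5.5161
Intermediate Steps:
q = 9/31 ≈ 0.29032
(-19 + R(r, -1))*q = (-19 + (-1 - 1*(-1)))*(9/31) = (-19 + (-1 + 1))*(9/31) = (-19 + 0)*(9/31) = -19*9/31 = -171/31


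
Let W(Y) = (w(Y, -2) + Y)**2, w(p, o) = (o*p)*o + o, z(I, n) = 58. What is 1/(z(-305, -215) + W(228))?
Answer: 1/1295102 ≈ 7.7214e-7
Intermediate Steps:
w(p, o) = o + p*o**2 (w(p, o) = p*o**2 + o = o + p*o**2)
W(Y) = (-2 + 5*Y)**2 (W(Y) = (-2*(1 - 2*Y) + Y)**2 = ((-2 + 4*Y) + Y)**2 = (-2 + 5*Y)**2)
1/(z(-305, -215) + W(228)) = 1/(58 + (-2 + 5*228)**2) = 1/(58 + (-2 + 1140)**2) = 1/(58 + 1138**2) = 1/(58 + 1295044) = 1/1295102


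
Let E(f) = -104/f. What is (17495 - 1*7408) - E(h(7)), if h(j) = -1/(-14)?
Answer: 11543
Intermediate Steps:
h(j) = 1/14 (h(j) = -1*(-1/14) = 1/14)
(17495 - 1*7408) - E(h(7)) = (17495 - 1*7408) - (-104)/1/14 = (17495 - 7408) - (-104)*14 = 10087 - 1*(-1456) = 10087 + 1456 = 11543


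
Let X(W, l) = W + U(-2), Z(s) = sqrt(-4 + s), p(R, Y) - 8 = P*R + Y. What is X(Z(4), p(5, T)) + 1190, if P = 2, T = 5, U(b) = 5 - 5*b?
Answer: 1205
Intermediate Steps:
p(R, Y) = 8 + Y + 2*R (p(R, Y) = 8 + (2*R + Y) = 8 + (Y + 2*R) = 8 + Y + 2*R)
X(W, l) = 15 + W (X(W, l) = W + (5 - 5*(-2)) = W + (5 + 10) = W + 15 = 15 + W)
X(Z(4), p(5, T)) + 1190 = (15 + sqrt(-4 + 4)) + 1190 = (15 + sqrt(0)) + 1190 = (15 + 0) + 1190 = 15 + 1190 = 1205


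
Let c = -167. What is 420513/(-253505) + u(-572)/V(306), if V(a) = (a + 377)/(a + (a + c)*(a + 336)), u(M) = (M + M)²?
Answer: 29708112853415541/173143915 ≈ 1.7158e+8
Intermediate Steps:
u(M) = 4*M² (u(M) = (2*M)² = 4*M²)
V(a) = (377 + a)/(a + (-167 + a)*(336 + a)) (V(a) = (a + 377)/(a + (a - 167)*(a + 336)) = (377 + a)/(a + (-167 + a)*(336 + a)))
420513/(-253505) + u(-572)/V(306) = 420513/(-253505) + (4*(-572)²)/(((377 + 306)/(-56112 + 306² + 170*306))) = 420513*(-1/253505) + (4*327184)/((683/(-56112 + 93636 + 52020))) = -420513/253505 + 1308736/((683/89544)) = -420513/253505 + 1308736/(((1/89544)*683)) = -420513/253505 + 1308736/(683/89544) = -420513/253505 + 1308736*(89544/683) = -420513/253505 + 117189456384/683 = 29708112853415541/173143915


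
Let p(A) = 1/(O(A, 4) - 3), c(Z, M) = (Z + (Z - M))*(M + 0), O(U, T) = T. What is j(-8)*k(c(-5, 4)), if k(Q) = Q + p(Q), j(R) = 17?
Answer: -935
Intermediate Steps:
c(Z, M) = M*(-M + 2*Z) (c(Z, M) = (-M + 2*Z)*M = M*(-M + 2*Z))
p(A) = 1 (p(A) = 1/(4 - 3) = 1/1 = 1)
k(Q) = 1 + Q (k(Q) = Q + 1 = 1 + Q)
j(-8)*k(c(-5, 4)) = 17*(1 + 4*(-1*4 + 2*(-5))) = 17*(1 + 4*(-4 - 10)) = 17*(1 + 4*(-14)) = 17*(1 - 56) = 17*(-55) = -935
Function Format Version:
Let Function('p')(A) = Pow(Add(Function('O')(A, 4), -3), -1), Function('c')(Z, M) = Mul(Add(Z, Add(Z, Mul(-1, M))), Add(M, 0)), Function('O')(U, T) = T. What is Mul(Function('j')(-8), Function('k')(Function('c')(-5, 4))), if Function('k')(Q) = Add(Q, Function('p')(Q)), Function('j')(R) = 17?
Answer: -935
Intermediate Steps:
Function('c')(Z, M) = Mul(M, Add(Mul(-1, M), Mul(2, Z))) (Function('c')(Z, M) = Mul(Add(Mul(-1, M), Mul(2, Z)), M) = Mul(M, Add(Mul(-1, M), Mul(2, Z))))
Function('p')(A) = 1 (Function('p')(A) = Pow(Add(4, -3), -1) = Pow(1, -1) = 1)
Function('k')(Q) = Add(1, Q) (Function('k')(Q) = Add(Q, 1) = Add(1, Q))
Mul(Function('j')(-8), Function('k')(Function('c')(-5, 4))) = Mul(17, Add(1, Mul(4, Add(Mul(-1, 4), Mul(2, -5))))) = Mul(17, Add(1, Mul(4, Add(-4, -10)))) = Mul(17, Add(1, Mul(4, -14))) = Mul(17, Add(1, -56)) = Mul(17, -55) = -935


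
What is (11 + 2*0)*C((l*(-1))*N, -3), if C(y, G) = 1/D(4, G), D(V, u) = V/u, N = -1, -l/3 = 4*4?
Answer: -33/4 ≈ -8.2500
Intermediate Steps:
l = -48 (l = -12*4 = -3*16 = -48)
C(y, G) = G/4 (C(y, G) = 1/(4/G) = G/4)
(11 + 2*0)*C((l*(-1))*N, -3) = (11 + 2*0)*((1/4)*(-3)) = (11 + 0)*(-3/4) = 11*(-3/4) = -33/4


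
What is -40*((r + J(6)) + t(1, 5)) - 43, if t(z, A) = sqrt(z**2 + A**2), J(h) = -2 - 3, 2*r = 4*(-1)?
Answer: 237 - 40*sqrt(26) ≈ 33.039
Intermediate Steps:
r = -2 (r = (4*(-1))/2 = (1/2)*(-4) = -2)
J(h) = -5
t(z, A) = sqrt(A**2 + z**2)
-40*((r + J(6)) + t(1, 5)) - 43 = -40*((-2 - 5) + sqrt(5**2 + 1**2)) - 43 = -40*(-7 + sqrt(25 + 1)) - 43 = -40*(-7 + sqrt(26)) - 43 = (280 - 40*sqrt(26)) - 43 = 237 - 40*sqrt(26)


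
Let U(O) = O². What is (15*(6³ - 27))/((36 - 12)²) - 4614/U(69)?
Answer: 401473/101568 ≈ 3.9528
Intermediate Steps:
(15*(6³ - 27))/((36 - 12)²) - 4614/U(69) = (15*(6³ - 27))/((36 - 12)²) - 4614/(69²) = (15*(216 - 27))/(24²) - 4614/4761 = (15*189)/576 - 4614*1/4761 = 2835*(1/576) - 1538/1587 = 315/64 - 1538/1587 = 401473/101568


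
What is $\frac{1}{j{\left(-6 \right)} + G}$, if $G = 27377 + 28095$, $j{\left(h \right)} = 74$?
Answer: $\frac{1}{55546} \approx 1.8003 \cdot 10^{-5}$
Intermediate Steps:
$G = 55472$
$\frac{1}{j{\left(-6 \right)} + G} = \frac{1}{74 + 55472} = \frac{1}{55546}$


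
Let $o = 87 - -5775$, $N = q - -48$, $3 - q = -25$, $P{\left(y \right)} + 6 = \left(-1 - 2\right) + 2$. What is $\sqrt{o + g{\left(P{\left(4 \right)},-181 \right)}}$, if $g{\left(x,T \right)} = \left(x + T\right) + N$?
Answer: $5 \sqrt{230} \approx 75.829$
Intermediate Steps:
$P{\left(y \right)} = -7$ ($P{\left(y \right)} = -6 + \left(\left(-1 - 2\right) + 2\right) = -6 + \left(-3 + 2\right) = -6 - 1 = -7$)
$q = 28$ ($q = 3 - -25 = 3 + 25 = 28$)
$N = 76$ ($N = 28 - -48 = 28 + 48 = 76$)
$o = 5862$ ($o = 87 + 5775 = 5862$)
$g{\left(x,T \right)} = 76 + T + x$ ($g{\left(x,T \right)} = \left(x + T\right) + 76 = \left(T + x\right) + 76 = 76 + T + x$)
$\sqrt{o + g{\left(P{\left(4 \right)},-181 \right)}} = \sqrt{5862 - 112} = \sqrt{5750} = 5 \sqrt{230}$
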